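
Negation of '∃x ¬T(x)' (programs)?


Original: ∃x ¬T(x)
Rule: ¬∀→∃, ¬∃→∀, negate predicate.
Negation: ∀x T(x)

∀x T(x)


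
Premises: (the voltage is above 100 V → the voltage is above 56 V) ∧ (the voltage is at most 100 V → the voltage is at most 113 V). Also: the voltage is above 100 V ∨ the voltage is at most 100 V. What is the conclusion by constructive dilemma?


Constructive dilemma: (P → Q) ∧ (R → S), P ∨ R ⊢ Q ∨ S
Premise 1: the voltage is above 100 V → the voltage is above 56 V
Premise 2: the voltage is at most 100 V → the voltage is at most 113 V
Premise 3: the voltage is above 100 V ∨ the voltage is at most 100 V
Case 1: Assuming the voltage is above 100 V, then by Premise 1, the voltage is above 56 V.
Case 2: Assuming the voltage is at most 100 V, then by Premise 2, the voltage is at most 113 V.
Since one of the voltage is above 100 V or the voltage is at most 100 V must hold, we get the voltage is above 56 V or the voltage is at most 113 V.

The voltage is above 56 V or the voltage is at most 113 V.


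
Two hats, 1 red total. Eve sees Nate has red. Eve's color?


Total red = 1, Nate = red
Red accounted for: 1
Remaining for Eve: 0
Eve's hat is blue.

blue


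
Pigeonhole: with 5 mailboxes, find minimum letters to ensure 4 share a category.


Pigeonhole: to guarantee k in one of n categories, need (k-1)×n + 1.
k = 4, n = 5
Minimum = (4-1) × 5 + 1 = 3 × 5 + 1

16


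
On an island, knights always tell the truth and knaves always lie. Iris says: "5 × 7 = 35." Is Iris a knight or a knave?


Statement: "5 × 7 = 35."
Actual: 5 × 7 = 35
Claimed: 35
Statement is TRUE → Iris tells the truth → Knight

Knight


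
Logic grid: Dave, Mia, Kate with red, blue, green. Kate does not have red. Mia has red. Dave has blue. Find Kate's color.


From clues:
  Dave → blue
  Mia → red
By elimination, Kate gets the remaining.

green


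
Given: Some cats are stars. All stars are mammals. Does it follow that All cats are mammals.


Premise 1: Some cats are stars.
Premise 2: All stars are mammals.
Conclusion: All cats are mammals.
Fallacy: illicit minor. The minor term (cats) is distributed in the conclusion ('All cats ...') but undistributed in its premise ('Some cats are stars' doesn't cover all cats).
Only 'Some cats are mammals' follows, not 'All'.

Invalid


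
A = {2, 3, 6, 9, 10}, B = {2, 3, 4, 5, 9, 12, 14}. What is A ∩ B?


A = {2, 3, 6, 9, 10}
B = {2, 3, 4, 5, 9, 12, 14}
Operation: intersection
Elements in both: 2, 3, 9

{2, 3, 9}


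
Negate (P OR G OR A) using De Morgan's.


De Morgan's law: ¬(P ∨ Q ∨ R) ≡ ¬P ∧ ¬Q ∧ ¬R
¬(P ∨ G ∨ A) = ¬P ∧ ¬G ∧ ¬A

¬P ∧ ¬G ∧ ¬A


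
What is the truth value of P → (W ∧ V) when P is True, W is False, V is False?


P = True, W = False, V = False
Step 1: W ∧ V = False AND False = False
Step 2: P → (False): false only when P=True and consequent=False.
Result: False

False


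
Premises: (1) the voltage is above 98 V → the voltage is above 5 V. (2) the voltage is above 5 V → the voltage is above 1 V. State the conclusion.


Hypothetical syllogism: P → Q, Q → R ⊢ P → R
Premise 1: the voltage is above 98 V → the voltage is above 5 V
Premise 2: the voltage is above 5 V → the voltage is above 1 V
Chain the implications: the middle term (the voltage is above 5 V) links the two.
Conclusion: If the voltage is above 98 V, then the voltage is above 1 V.

If the voltage is above 98 V, then the voltage is above 1 V.


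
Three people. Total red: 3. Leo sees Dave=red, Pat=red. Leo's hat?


Total red = 3, seen red = 2
Own red = 3 - 2 = 1
Leo's hat is red.

red


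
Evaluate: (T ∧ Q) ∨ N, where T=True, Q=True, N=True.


T = True, Q = True, N = True
Expression: (T ∧ Q) ∨ N
Step 1: T ∧ Q = True AND True = True
Step 2: (True) ∨ N = True OR True = True

True


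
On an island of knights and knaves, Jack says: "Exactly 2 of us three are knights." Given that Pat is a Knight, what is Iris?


Jack claims exactly 2 knights among Jack, Pat, Iris.
Given: Pat is a Knight.

Case 1: Jack is a Knight (tells truth)
  Then exactly 2 of the three are knights.
  Counting Jack, Pat: 2 knight(s) so far. Need 0 more → Iris = Knave.
Case 2: Jack is a Knave (lies)
  Then the count is NOT 2.
  If Iris = Knight, count = 2 = 2 → claim would be true, contradicts lie.
  If Iris = Knave, count = 1 ≠ 2 → lie confirmed ✓

Iris is a Knave.

Knave


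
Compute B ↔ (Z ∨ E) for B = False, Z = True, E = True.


B = False, Z = True, E = True
Step 1: Z ∨ E = True OR True = True
Step 2: B ↔ (True): true when both sides have same truth value.
Result: False ↔ True = False

False


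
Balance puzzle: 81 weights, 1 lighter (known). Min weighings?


Each weighing has 3 outcomes (left heavy / balance / right heavy), so k weighings distinguish at most 3^k cases; splitting into three near-equal groups achieves this.
Need 3^k ≥ 81: 3^3 = 27 < 81 ≤ 3^4 = 81
k = ⌈log₃(81)⌉ = 4

4


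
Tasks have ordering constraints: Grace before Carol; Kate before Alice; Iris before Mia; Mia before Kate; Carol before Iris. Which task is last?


Constraints: Grace before Carol; Kate before Alice; Iris before Mia; Mia before Kate; Carol before Iris
The last task can have nothing scheduled after it, so it must never appear on the left of a 'before'.
Tasks appearing before some other task: Grace, Kate, Iris, Mia, Carol.
The only task not in that list is Alice → it is last.

Alice


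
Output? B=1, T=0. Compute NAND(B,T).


B AND T = 0
NOT(0) = 1

1


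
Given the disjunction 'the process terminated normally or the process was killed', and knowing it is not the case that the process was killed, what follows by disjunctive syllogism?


Disjunctive syllogism: P ∨ Q, ¬P ⊢ Q
Disjunction: the process terminated normally ∨ the process was killed
We know it is not the case that the process was killed.
By disjunctive syllogism, the other disjunct must be true.

The process terminated normally


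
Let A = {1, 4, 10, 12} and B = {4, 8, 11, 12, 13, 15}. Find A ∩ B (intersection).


A = {1, 4, 10, 12}
B = {4, 8, 11, 12, 13, 15}
Operation: intersection
Elements in both: 4, 12

{4, 12}


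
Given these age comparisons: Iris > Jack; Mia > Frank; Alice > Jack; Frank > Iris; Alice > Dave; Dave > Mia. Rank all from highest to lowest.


Constraints: Iris > Jack; Mia > Frank; Alice > Jack; Frank > Iris; Alice > Dave; Dave > Mia
Method: at each step, the next-highest is the one remaining person who never appears on the smaller side of a constraint between remaining people.
  Step 1: remaining {Frank, Jack, Iris, Dave, Mia, Alice}; on the smaller side: {Frank, Jack, Iris, Dave, Mia} → Alice is next (Alice > Jack; Alice > Dave).
  Step 2: remaining {Frank, Jack, Iris, Dave, Mia}; on the smaller side: {Frank, Jack, Iris, Mia} → Dave is next (Dave > Mia).
  Step 3: remaining {Frank, Jack, Iris, Mia}; on the smaller side: {Frank, Jack, Iris} → Mia is next (Mia > Frank).
  Step 4: remaining {Frank, Jack, Iris}; on the smaller side: {Jack, Iris} → Frank is next (Frank > Iris).
  Step 5: remaining {Jack, Iris}; on the smaller side: {Jack} → Iris is next (Iris > Jack).
  Step 6: only Jack remains → lowest.
Final ranking (highest to lowest):

Alice > Dave > Mia > Frank > Iris > Jack


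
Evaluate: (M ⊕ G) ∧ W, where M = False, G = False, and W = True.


M = False, G = False, W = True
Step 1: M ⊕ G = False XOR False = False
Step 2: False ∧ W = False AND True = False
XOR true when exactly one of M,G is true; then AND with W.

False


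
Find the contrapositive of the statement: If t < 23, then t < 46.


Original: If t < 23, then t < 46
Contrapositive: If ¬Q, then ¬P
Negate Q: not (t < 46)
Negate P: not (t < 23)

If not (t < 46), then not (t < 23).


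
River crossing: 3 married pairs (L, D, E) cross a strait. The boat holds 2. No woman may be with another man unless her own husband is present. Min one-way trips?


Label couples L, D, E (H = husband, W = wife).
Counting alone: 6 people, the boat carries 2 and someone must bring it back, so each round trip nets at most +1 on the far side until the last crossing → at least 9 trips. The jealousy constraint makes 9 impossible; the shortest valid schedule has 11:
1. WL+WD →  (far: WL,WD; near: HL,HD,HE,WE)
2. WL ←       (far: WD; near: HL,HD,HE,WL,WE)
3. WL+WE →  (far: WL,WD,WE; near: HL,HD,HE)
4. WL ←       (far: WD,WE; near: HL,HD,HE,WL)
5. HD+HE →  (far: HD,WD,HE,WE; near: HL,WL)
6. HD+WD ←  (far: HE,WE; near: HL,WL,HD,WD)
7. HL+HD →  (far: HL,HD,HE,WE; near: WL,WD)
8. WE ←       (far: HL,HD,HE; near: WL,WD,WE)
9. WL+WD →  (far: HL,WL,HD,WD,HE; near: WE)
10. HE ←      (far: HL,WL,HD,WD; near: HE,WE)
11. HE+WE → (far: all six; near: empty)
In every state each wife is either with her husband or with no other man.
Minimum trips = 11

11


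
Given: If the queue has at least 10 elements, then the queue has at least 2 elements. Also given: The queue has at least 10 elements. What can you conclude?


Modus ponens: P → Q, P ⊢ Q
P: the queue has at least 10 elements
Q: the queue has at least 2 elements
We have P → Q and P is true.
By modus ponens, Q must be true.

The queue has at least 2 elements


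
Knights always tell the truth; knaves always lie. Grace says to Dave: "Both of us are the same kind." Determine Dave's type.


Grace says: "Both of us are the same kind."
Case 1: Grace is a Knight (truth-teller)
  Statement is true → they ARE the same → Dave is also a Knight
Case 2: Grace is a Knave (liar)
  Statement is false → they are NOT the same → Dave is a Knight
In both cases, Dave is a Knight.

Knight


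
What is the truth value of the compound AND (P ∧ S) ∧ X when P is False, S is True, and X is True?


P = False, S = True, X = True
Step 1: P ∧ S = False AND True = False
Step 2: False ∧ X = False AND True = False
AND is true only when ALL operands are true.

False


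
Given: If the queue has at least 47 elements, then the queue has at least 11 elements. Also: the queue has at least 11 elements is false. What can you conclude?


Modus tollens: P → Q, ¬Q ⊢ ¬P
P: the queue has at least 47 elements
Q: the queue has at least 11 elements
We have P → Q and Q is false.
By modus tollens, P must be false.

It is not the case that the queue has at least 47 elements


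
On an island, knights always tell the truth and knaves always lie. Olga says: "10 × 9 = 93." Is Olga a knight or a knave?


Statement: "10 × 9 = 93."
Actual: 10 × 9 = 90
Claimed: 93
Statement is FALSE → Olga lies → Knave

Knave


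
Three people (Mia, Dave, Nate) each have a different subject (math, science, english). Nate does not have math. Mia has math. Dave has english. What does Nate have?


From clues:
  Dave → english
  Mia → math
By elimination, Nate gets the remaining.

science


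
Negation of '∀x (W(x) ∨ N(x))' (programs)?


Original: ∀x (W(x) ∨ N(x))
Rule: ¬∀→∃, ¬∃→∀, negate predicate.
Negation: ∃x (¬W(x) ∧ ¬N(x))

∃x (¬W(x) ∧ ¬N(x))


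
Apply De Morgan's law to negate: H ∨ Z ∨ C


De Morgan's law: ¬(P ∨ Q ∨ R) ≡ ¬P ∧ ¬Q ∧ ¬R
¬(H ∨ Z ∨ C) = ¬H ∧ ¬Z ∧ ¬C

¬H ∧ ¬Z ∧ ¬C


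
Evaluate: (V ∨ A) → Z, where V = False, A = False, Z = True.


V = False, A = False, Z = True
Step 1: V ∨ A = False OR False = False
Step 2: (False) → Z: false only when antecedent=True and Z=False.
Result: True

True


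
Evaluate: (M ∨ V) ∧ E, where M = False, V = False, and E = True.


M = False, V = False, E = True
Step 1: M ∨ V = False OR False = False
Step 2: False ∧ E = False AND True = False
OR is true when at least one operand is true; AND requires both.

False


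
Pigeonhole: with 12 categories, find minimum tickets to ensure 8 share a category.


Pigeonhole: to guarantee k in one of n categories, need (k-1)×n + 1.
k = 8, n = 12
Minimum = (8-1) × 12 + 1 = 7 × 12 + 1

85


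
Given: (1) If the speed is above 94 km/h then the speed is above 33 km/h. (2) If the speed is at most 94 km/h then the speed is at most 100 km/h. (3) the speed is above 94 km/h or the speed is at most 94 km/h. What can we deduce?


Constructive dilemma: (P → Q) ∧ (R → S), P ∨ R ⊢ Q ∨ S
Premise 1: the speed is above 94 km/h → the speed is above 33 km/h
Premise 2: the speed is at most 94 km/h → the speed is at most 100 km/h
Premise 3: the speed is above 94 km/h ∨ the speed is at most 94 km/h
Case 1: Assuming the speed is above 94 km/h, then by Premise 1, the speed is above 33 km/h.
Case 2: Assuming the speed is at most 94 km/h, then by Premise 2, the speed is at most 100 km/h.
Since one of the speed is above 94 km/h or the speed is at most 94 km/h must hold, we get the speed is above 33 km/h or the speed is at most 100 km/h.

The speed is above 33 km/h or the speed is at most 100 km/h.


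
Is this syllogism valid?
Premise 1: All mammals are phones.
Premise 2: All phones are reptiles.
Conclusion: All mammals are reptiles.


Premise 1: All mammals are phones.
Premise 2: All phones are reptiles.
Conclusion: All mammals are reptiles.
Barbara syllogism (AAA-1): All A are B, All B are C → All A are C.
Middle term (phones) distributed in premise 2.

Valid


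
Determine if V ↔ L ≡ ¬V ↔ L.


Expression 1: V ↔ L
Expression 2: ¬V ↔ L
Truth table (V L | Expr1 Expr2):
  T T |   T     F   ← differ
  T F |   F     T   ← differ
  F T |   F     T   ← differ
  F F |   T     F   ← differ
Counterexample: V=T, L=T gives Expr1 = T but Expr2 = F, so the expressions are NOT logically equivalent.

No


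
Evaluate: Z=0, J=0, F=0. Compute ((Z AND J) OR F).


Z AND J = 0&0 = 0
0 OR 0 = 0

0


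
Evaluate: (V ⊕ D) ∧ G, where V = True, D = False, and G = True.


V = True, D = False, G = True
Step 1: V ⊕ D = True XOR False = True
Step 2: True ∧ G = True AND True = True
XOR true when exactly one of V,D is true; then AND with G.

True


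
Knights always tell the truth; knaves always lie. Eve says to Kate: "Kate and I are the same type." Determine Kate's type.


Eve says: "Kate and I are the same type."
Case 1: Eve is a Knight (truth-teller)
  Statement is true → they ARE the same → Kate is also a Knight
Case 2: Eve is a Knave (liar)
  Statement is false → they are NOT the same → Kate is a Knight
In both cases, Kate is a Knight.

Knight


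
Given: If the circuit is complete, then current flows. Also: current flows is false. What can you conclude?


Modus tollens: P → Q, ¬Q ⊢ ¬P
P: the circuit is complete
Q: current flows
We have P → Q and Q is false.
By modus tollens, P must be false.

It is not the case that the circuit is complete


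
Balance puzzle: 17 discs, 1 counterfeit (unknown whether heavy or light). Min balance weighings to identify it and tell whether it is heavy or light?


Let n = 17. 34 possibilities (n discs × lighter/heavier); each weighing has 3 outcomes.
Bound for k weighings: say the first weighing puts j discs on each pan. If it tips, the 2j weighed discs remain suspects (each with a known direction) and k-1 weighings give 3^(k-1) outcomes; 3^(k-1) is odd, so 2j ≤ 3^(k-1) - 1. If it balances, the n - 2j unweighed discs remain with direction unknown: 2(n - 2j) ≤ 3^(k-1) - 1 by the same parity argument. Adding, n ≤ (3^(k-1) - 1) + (3^(k-1) - 1)/2 = (3^k - 3)/2, and the classical three-group strategy achieves this (3 discs in 2 weighings, 12 in 3, 39 in 4, 120 in 5).
So we need the smallest k with (3^k - 3)/2 ≥ 17.
k = 3: (3^3 - 3)/2 = 12 < 17 ✗
k = 4: (3^4 - 3)/2 = 39 ≥ 17 ✓

4


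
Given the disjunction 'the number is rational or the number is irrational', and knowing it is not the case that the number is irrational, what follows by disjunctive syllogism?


Disjunctive syllogism: P ∨ Q, ¬P ⊢ Q
Disjunction: the number is rational ∨ the number is irrational
We know it is not the case that the number is irrational.
By disjunctive syllogism, the other disjunct must be true.

The number is rational


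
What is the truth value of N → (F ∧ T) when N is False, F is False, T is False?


N = False, F = False, T = False
Step 1: F ∧ T = False AND False = False
Step 2: N → (False): false only when N=True and consequent=False.
Result: True

True


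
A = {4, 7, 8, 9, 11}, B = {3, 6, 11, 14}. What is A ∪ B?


A = {4, 7, 8, 9, 11}
B = {3, 6, 11, 14}
Operation: union
All elements combined: 3, 4, 6, 7, 8, 9, 11, 14

{3, 4, 6, 7, 8, 9, 11, 14}


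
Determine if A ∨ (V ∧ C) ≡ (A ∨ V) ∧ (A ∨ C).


Expression 1: A ∨ (V ∧ C)
Expression 2: (A ∨ V) ∧ (A ∨ C)
Truth table (A V C | Expr1 Expr2):
  T T T |   T     T
  T T F |   T     T
  T F T |   T     T
  T F F |   T     T
  F T T |   T     T
  F T F |   F     F
  F F T |   F     F
  F F F |   F     F
All 8 rows agree, so the expressions are logically equivalent.

Yes


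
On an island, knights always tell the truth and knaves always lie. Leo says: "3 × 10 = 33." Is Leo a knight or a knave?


Statement: "3 × 10 = 33."
Actual: 3 × 10 = 30
Claimed: 33
Statement is FALSE → Leo lies → Knave

Knave


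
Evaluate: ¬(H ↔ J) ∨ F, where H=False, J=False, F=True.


H = False, J = False, F = True
Expression: ¬(H ↔ J) ∨ F
Step 1: H ↔ J = (False iff False) = True
Step 2: ¬(H ↔ J) = NOT True = False
Step 3: (False) ∨ F = False OR True = True

True


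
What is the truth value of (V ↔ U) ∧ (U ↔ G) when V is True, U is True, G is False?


V = True, U = True, G = False
Step 1: V ↔ U is true when V and U have the same value. Result: True
Step 2: U ↔ G is true when U and G have the same value. Result: False
Step 3: True ∧ False = False

False


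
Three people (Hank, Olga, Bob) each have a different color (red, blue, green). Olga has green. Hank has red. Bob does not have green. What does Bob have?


From clues:
  Hank → red
  Olga → green
By elimination, Bob gets the remaining.

blue


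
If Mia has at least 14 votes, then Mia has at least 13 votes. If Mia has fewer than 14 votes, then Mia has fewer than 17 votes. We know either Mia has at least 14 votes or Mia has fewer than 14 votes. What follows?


Constructive dilemma: (P → Q) ∧ (R → S), P ∨ R ⊢ Q ∨ S
Premise 1: Mia has at least 14 votes → Mia has at least 13 votes
Premise 2: Mia has fewer than 14 votes → Mia has fewer than 17 votes
Premise 3: Mia has at least 14 votes ∨ Mia has fewer than 14 votes
Case 1: Assuming Mia has at least 14 votes, then by Premise 1, Mia has at least 13 votes.
Case 2: Assuming Mia has fewer than 14 votes, then by Premise 2, Mia has fewer than 17 votes.
Since one of Mia has at least 14 votes or Mia has fewer than 14 votes must hold, we get Mia has at least 13 votes or Mia has fewer than 17 votes.

Mia has at least 13 votes or Mia has fewer than 17 votes.


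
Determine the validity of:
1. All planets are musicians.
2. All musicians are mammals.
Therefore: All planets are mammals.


Premise 1: All planets are musicians.
Premise 2: All musicians are mammals.
Conclusion: All planets are mammals.
Barbara syllogism (AAA-1): All A are B, All B are C → All A are C.
Middle term (musicians) distributed in premise 2.

Valid


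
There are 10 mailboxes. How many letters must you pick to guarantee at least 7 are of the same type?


Pigeonhole: to guarantee k in one of n categories, need (k-1)×n + 1.
k = 7, n = 10
Minimum = (7-1) × 10 + 1 = 6 × 10 + 1

61


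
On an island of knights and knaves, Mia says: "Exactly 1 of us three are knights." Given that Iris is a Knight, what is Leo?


Mia claims exactly 1 knights among Mia, Iris, Leo.
Given: Iris is a Knight.

Case 1: Mia is a Knight (tells truth)
  Then exactly 1 of the three are knights.
  Counting Mia, Iris: 2 knight(s) so far. Need -1 more → impossible.
Case 2: Mia is a Knave (lies)
  Then the count is NOT 1.
  If Leo = Knave, count = 1 = 1 → claim would be true, contradicts lie.
  If Leo = Knight, count = 2 ≠ 1 → lie confirmed ✓

Leo is a Knight.

Knight


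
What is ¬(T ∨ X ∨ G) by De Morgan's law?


De Morgan's law: ¬(P ∨ Q ∨ R) ≡ ¬P ∧ ¬Q ∧ ¬R
¬(T ∨ X ∨ G) = ¬T ∧ ¬X ∧ ¬G

¬T ∧ ¬X ∧ ¬G


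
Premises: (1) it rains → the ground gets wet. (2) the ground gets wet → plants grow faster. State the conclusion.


Hypothetical syllogism: P → Q, Q → R ⊢ P → R
Premise 1: it rains → the ground gets wet
Premise 2: the ground gets wet → plants grow faster
Chain the implications: the middle term (the ground gets wet) links the two.
Conclusion: If it rains, then plants grow faster.

If it rains, then plants grow faster.


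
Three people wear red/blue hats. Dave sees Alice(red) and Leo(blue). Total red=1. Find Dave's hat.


Total red = 1, seen red = 1
Own red = 1 - 1 = 0
Dave's hat is blue.

blue


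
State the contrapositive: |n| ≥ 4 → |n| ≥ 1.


Original: If |n| ≥ 4, then |n| ≥ 1
Contrapositive: If ¬Q, then ¬P
Negate Q: not (|n| ≥ 1)
Negate P: not (|n| ≥ 4)

If not (|n| ≥ 1), then not (|n| ≥ 4).


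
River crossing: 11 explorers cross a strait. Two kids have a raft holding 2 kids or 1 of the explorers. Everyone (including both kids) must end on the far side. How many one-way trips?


Per crossing of one of the explorers: kids→, one←, one of the explorers→, one← = 4 trips
11 × 4 = 44, + 1 final kids→ = 45
Minimum trips = 45

45


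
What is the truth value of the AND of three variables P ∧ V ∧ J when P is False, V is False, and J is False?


P = False, V = False, J = False
Step 1: P ∧ V = False AND False = False
Step 2: (False) ∧ J = (False) AND False = False
AND is true only when ALL operands are true.

False


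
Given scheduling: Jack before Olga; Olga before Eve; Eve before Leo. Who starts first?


Constraints: Jack before Olga; Olga before Eve; Eve before Leo
The first task can have nothing scheduled before it, so it must never appear on the right of a 'before'.
Tasks appearing after some 'before': Olga, Eve, Leo.
The only task not in that list is Jack → it is first.

Jack


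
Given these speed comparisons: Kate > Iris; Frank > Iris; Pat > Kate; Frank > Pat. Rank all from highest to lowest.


Constraints: Kate > Iris; Frank > Iris; Pat > Kate; Frank > Pat
Method: at each step, the next-highest is the one remaining person who never appears on the smaller side of a constraint between remaining people.
  Step 1: remaining {Iris, Pat, Frank, Kate}; on the smaller side: {Iris, Pat, Kate} → Frank is next (Frank > Iris; Frank > Pat).
  Step 2: remaining {Iris, Pat, Kate}; on the smaller side: {Iris, Kate} → Pat is next (Pat > Kate).
  Step 3: remaining {Iris, Kate}; on the smaller side: {Iris} → Kate is next (Kate > Iris).
  Step 4: only Iris remains → lowest.
Final ranking (highest to lowest):

Frank > Pat > Kate > Iris


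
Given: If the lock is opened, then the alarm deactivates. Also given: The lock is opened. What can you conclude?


Modus ponens: P → Q, P ⊢ Q
P: the lock is opened
Q: the alarm deactivates
We have P → Q and P is true.
By modus ponens, Q must be true.

The alarm deactivates


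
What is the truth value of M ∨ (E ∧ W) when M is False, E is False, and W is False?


M = False, E = False, W = False
Step 1: E ∧ W = False AND False = False
Step 2: M ∨ False = False OR False = False
AND evaluated first (higher precedence); then OR applied.

False


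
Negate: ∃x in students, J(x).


Original: ∃x J(x)
Rule: ¬∀→∃, ¬∃→∀, negate predicate.
Negation: ∀x ¬J(x)

∀x ¬J(x)


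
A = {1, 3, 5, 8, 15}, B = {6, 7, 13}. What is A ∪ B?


A = {1, 3, 5, 8, 15}
B = {6, 7, 13}
Operation: union
All elements combined: 1, 3, 5, 6, 7, 8, 13, 15

{1, 3, 5, 6, 7, 8, 13, 15}


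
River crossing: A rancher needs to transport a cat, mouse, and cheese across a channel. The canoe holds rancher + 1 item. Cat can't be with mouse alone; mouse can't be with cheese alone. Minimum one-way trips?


1. rancher+mouse → 2. rancher ← 3. rancher+cat → 4. rancher+mouse ← 5. rancher+cheese → 6. rancher ← 7. rancher+mouse →
Minimum trips = 7

7


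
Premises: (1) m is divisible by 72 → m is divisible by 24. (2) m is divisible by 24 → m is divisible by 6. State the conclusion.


Hypothetical syllogism: P → Q, Q → R ⊢ P → R
Premise 1: m is divisible by 72 → m is divisible by 24
Premise 2: m is divisible by 24 → m is divisible by 6
Chain the implications: the middle term (m is divisible by 24) links the two.
Conclusion: If m is divisible by 72, then m is divisible by 6.

If m is divisible by 72, then m is divisible by 6.


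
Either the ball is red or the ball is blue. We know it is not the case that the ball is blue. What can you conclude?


Disjunctive syllogism: P ∨ Q, ¬P ⊢ Q
Disjunction: the ball is red ∨ the ball is blue
We know it is not the case that the ball is blue.
By disjunctive syllogism, the other disjunct must be true.

The ball is red


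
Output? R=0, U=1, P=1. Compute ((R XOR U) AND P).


R XOR U = 0^1 = 1
1 AND 1 = 1

1


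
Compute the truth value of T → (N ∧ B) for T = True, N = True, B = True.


T = True, N = True, B = True
Step 1: N ∧ B = True AND True = True
Step 2: T → (True): false only when T=True and consequent=False.
Result: True

True


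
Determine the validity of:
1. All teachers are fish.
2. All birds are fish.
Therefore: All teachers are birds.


Premise 1: All teachers are fish.
Premise 2: All birds are fish.
Conclusion: All teachers are birds.
Fallacy: undistributed middle. fish is predicate in both.
Counterexample: teachers and birds could be disjoint subsets of fish.

Invalid


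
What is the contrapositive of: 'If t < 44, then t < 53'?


Original: If t < 44, then t < 53
Contrapositive: If ¬Q, then ¬P
Negate Q: not (t < 53)
Negate P: not (t < 44)

If not (t < 53), then not (t < 44).


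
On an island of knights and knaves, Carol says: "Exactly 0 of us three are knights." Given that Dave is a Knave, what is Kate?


Carol claims exactly 0 knights among Carol, Dave, Kate.
Given: Dave is a Knave.

Case 1: Carol is a Knight (tells truth)
  Then exactly 0 of the three are knights.
  Counting Carol, Dave: 1 knight(s) so far. Need -1 more → impossible.
Case 2: Carol is a Knave (lies)
  Then the count is NOT 0.
  If Kate = Knave, count = 0 = 0 → claim would be true, contradicts lie.
  If Kate = Knight, count = 1 ≠ 0 → lie confirmed ✓

Kate is a Knight.

Knight


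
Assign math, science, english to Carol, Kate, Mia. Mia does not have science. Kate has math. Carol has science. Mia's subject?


From clues:
  Kate → math
  Carol → science
By elimination, Mia gets the remaining.

english


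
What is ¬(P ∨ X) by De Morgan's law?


De Morgan's law: ¬(P ∨ Q) ≡ ¬P ∧ ¬Q
¬(P ∨ X) = ¬P ∧ ¬X

¬P ∧ ¬X


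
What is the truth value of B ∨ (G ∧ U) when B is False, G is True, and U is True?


B = False, G = True, U = True
Step 1: G ∧ U = True AND True = True
Step 2: B ∨ True = False OR True = True
AND evaluated first (higher precedence); then OR applied.

True


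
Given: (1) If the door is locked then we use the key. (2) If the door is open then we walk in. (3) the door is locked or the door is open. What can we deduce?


Constructive dilemma: (P → Q) ∧ (R → S), P ∨ R ⊢ Q ∨ S
Premise 1: the door is locked → we use the key
Premise 2: the door is open → we walk in
Premise 3: the door is locked ∨ the door is open
Case 1: Assuming the door is locked, then by Premise 1, we use the key.
Case 2: Assuming the door is open, then by Premise 2, we walk in.
Since one of the door is locked or the door is open must hold, we get we use the key or we walk in.

We use the key or we walk in.


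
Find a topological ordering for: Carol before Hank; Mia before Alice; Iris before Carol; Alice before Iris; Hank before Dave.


Constraints: Carol before Hank; Mia before Alice; Iris before Carol; Alice before Iris; Hank before Dave
Method: repeatedly schedule the remaining task that has no remaining task required before it.
  Step 1: remaining {Iris, Dave, Hank, Carol, Alice, Mia}; every task except Mia still has a predecessor pending → schedule Mia.
  Step 2: remaining {Iris, Dave, Hank, Carol, Alice}; every task except Alice still has a predecessor pending → schedule Alice.
  Step 3: remaining {Iris, Dave, Hank, Carol}; every task except Iris still has a predecessor pending → schedule Iris.
  Step 4: remaining {Dave, Hank, Carol}; every task except Carol still has a predecessor pending → schedule Carol.
  Step 5: remaining {Dave, Hank}; every task except Hank still has a predecessor pending → schedule Hank.
  Step 6: only Dave remains → schedule Dave.
Resulting order:

Mia → Alice → Iris → Carol → Hank → Dave


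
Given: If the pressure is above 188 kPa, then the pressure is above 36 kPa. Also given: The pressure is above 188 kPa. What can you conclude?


Modus ponens: P → Q, P ⊢ Q
P: the pressure is above 188 kPa
Q: the pressure is above 36 kPa
We have P → Q and P is true.
By modus ponens, Q must be true.

The pressure is above 36 kPa


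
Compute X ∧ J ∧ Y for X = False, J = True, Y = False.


X = False, J = True, Y = False
Step 1: X ∧ J = False AND True = False
Step 2: (False) ∧ Y = (False) AND False = False
AND is true only when ALL operands are true.

False


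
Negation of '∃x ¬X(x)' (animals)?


Original: ∃x ¬X(x)
Rule: ¬∀→∃, ¬∃→∀, negate predicate.
Negation: ∀x X(x)

∀x X(x)


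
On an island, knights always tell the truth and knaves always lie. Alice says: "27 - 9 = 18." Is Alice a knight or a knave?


Statement: "27 - 9 = 18."
Actual: 27 - 9 = 18
Claimed: 18
Statement is TRUE → Alice tells the truth → Knight

Knight


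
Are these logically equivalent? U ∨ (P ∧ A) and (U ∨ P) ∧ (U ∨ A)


Expression 1: U ∨ (P ∧ A)
Expression 2: (U ∨ P) ∧ (U ∨ A)
Truth table (U P A | Expr1 Expr2):
  T T T |   T     T
  T T F |   T     T
  T F T |   T     T
  T F F |   T     T
  F T T |   T     T
  F T F |   F     F
  F F T |   F     F
  F F F |   F     F
All 8 rows agree, so the expressions are logically equivalent.

Yes


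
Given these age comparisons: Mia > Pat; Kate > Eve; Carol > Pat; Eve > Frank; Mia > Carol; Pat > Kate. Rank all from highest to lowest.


Constraints: Mia > Pat; Kate > Eve; Carol > Pat; Eve > Frank; Mia > Carol; Pat > Kate
Method: at each step, the next-highest is the one remaining person who never appears on the smaller side of a constraint between remaining people.
  Step 1: remaining {Eve, Mia, Carol, Pat, Frank, Kate}; on the smaller side: {Eve, Carol, Pat, Frank, Kate} → Mia is next (Mia > Pat; Mia > Carol).
  Step 2: remaining {Eve, Carol, Pat, Frank, Kate}; on the smaller side: {Eve, Pat, Frank, Kate} → Carol is next (Carol > Pat).
  Step 3: remaining {Eve, Pat, Frank, Kate}; on the smaller side: {Eve, Frank, Kate} → Pat is next (Pat > Kate).
  Step 4: remaining {Eve, Frank, Kate}; on the smaller side: {Eve, Frank} → Kate is next (Kate > Eve).
  Step 5: remaining {Eve, Frank}; on the smaller side: {Frank} → Eve is next (Eve > Frank).
  Step 6: only Frank remains → lowest.
Final ranking (highest to lowest):

Mia > Carol > Pat > Kate > Eve > Frank


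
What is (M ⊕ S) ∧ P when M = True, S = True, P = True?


M = True, S = True, P = True
Step 1: M ⊕ S = True XOR True = False
Step 2: False ∧ P = False AND True = False
XOR true when exactly one of M,S is true; then AND with P.

False


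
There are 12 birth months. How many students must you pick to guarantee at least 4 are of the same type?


Pigeonhole: to guarantee k in one of n categories, need (k-1)×n + 1.
k = 4, n = 12
Minimum = (4-1) × 12 + 1 = 3 × 12 + 1

37


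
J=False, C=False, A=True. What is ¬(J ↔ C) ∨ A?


J = False, C = False, A = True
Expression: ¬(J ↔ C) ∨ A
Step 1: J ↔ C = (False iff False) = True
Step 2: ¬(J ↔ C) = NOT True = False
Step 3: (False) ∨ A = False OR True = True

True


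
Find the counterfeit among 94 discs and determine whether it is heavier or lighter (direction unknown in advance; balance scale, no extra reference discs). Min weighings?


Let n = 94. 188 possibilities (n discs × lighter/heavier); each weighing has 3 outcomes.
Bound for k weighings: say the first weighing puts j discs on each pan. If it tips, the 2j weighed discs remain suspects (each with a known direction) and k-1 weighings give 3^(k-1) outcomes; 3^(k-1) is odd, so 2j ≤ 3^(k-1) - 1. If it balances, the n - 2j unweighed discs remain with direction unknown: 2(n - 2j) ≤ 3^(k-1) - 1 by the same parity argument. Adding, n ≤ (3^(k-1) - 1) + (3^(k-1) - 1)/2 = (3^k - 3)/2, and the classical three-group strategy achieves this (3 discs in 2 weighings, 12 in 3, 39 in 4, 120 in 5).
So we need the smallest k with (3^k - 3)/2 ≥ 94.
k = 4: (3^4 - 3)/2 = 39 < 94 ✗
k = 5: (3^5 - 3)/2 = 120 ≥ 94 ✓

5


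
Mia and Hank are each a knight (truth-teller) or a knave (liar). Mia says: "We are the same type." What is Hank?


Mia says: "We are the same type."
Case 1: Mia is a Knight (truth-teller)
  Statement is true → they ARE the same → Hank is also a Knight
Case 2: Mia is a Knave (liar)
  Statement is false → they are NOT the same → Hank is a Knight
In both cases, Hank is a Knight.

Knight


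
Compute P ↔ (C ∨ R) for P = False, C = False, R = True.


P = False, C = False, R = True
Step 1: C ∨ R = False OR True = True
Step 2: P ↔ (True): true when both sides have same truth value.
Result: False ↔ True = False

False


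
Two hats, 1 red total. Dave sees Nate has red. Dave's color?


Total red = 1, Nate = red
Red accounted for: 1
Remaining for Dave: 0
Dave's hat is blue.

blue


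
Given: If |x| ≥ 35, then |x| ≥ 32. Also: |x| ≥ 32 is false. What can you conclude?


Modus tollens: P → Q, ¬Q ⊢ ¬P
P: |x| ≥ 35
Q: |x| ≥ 32
We have P → Q and Q is false.
By modus tollens, P must be false.

It is not the case that |x| ≥ 35


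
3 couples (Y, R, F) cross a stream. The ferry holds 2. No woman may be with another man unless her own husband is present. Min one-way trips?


Label couples Y, R, F (H = husband, W = wife).
Counting alone: 6 people, the ferry carries 2 and someone must bring it back, so each round trip nets at most +1 on the far side until the last crossing → at least 9 trips. The jealousy constraint makes 9 impossible; the shortest valid schedule has 11:
1. WY+WR →  (far: WY,WR; near: HY,HR,HF,WF)
2. WY ←       (far: WR; near: HY,HR,HF,WY,WF)
3. WY+WF →  (far: WY,WR,WF; near: HY,HR,HF)
4. WY ←       (far: WR,WF; near: HY,HR,HF,WY)
5. HR+HF →  (far: HR,WR,HF,WF; near: HY,WY)
6. HR+WR ←  (far: HF,WF; near: HY,WY,HR,WR)
7. HY+HR →  (far: HY,HR,HF,WF; near: WY,WR)
8. WF ←       (far: HY,HR,HF; near: WY,WR,WF)
9. WY+WR →  (far: HY,WY,HR,WR,HF; near: WF)
10. HF ←      (far: HY,WY,HR,WR; near: HF,WF)
11. HF+WF → (far: all six; near: empty)
In every state each wife is either with her husband or with no other man.
Minimum trips = 11

11


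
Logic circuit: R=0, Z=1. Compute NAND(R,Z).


R AND Z = 0
NOT(0) = 1

1


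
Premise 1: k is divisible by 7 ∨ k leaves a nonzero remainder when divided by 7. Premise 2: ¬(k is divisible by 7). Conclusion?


Disjunctive syllogism: P ∨ Q, ¬P ⊢ Q
Disjunction: k is divisible by 7 ∨ k leaves a nonzero remainder when divided by 7
We know it is not the case that k is divisible by 7.
By disjunctive syllogism, the other disjunct must be true.

k leaves a nonzero remainder when divided by 7


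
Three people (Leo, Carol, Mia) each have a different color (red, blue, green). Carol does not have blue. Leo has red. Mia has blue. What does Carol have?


From clues:
  Mia → blue
  Leo → red
By elimination, Carol gets the remaining.

green


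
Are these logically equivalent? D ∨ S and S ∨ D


Expression 1: D ∨ S
Expression 2: S ∨ D
Truth table (D S | Expr1 Expr2):
  T T |   T     T
  T F |   T     T
  F T |   T     T
  F F |   F     F
All 4 rows agree, so the expressions are logically equivalent.

Yes


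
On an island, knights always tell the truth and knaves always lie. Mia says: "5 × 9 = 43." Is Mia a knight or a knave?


Statement: "5 × 9 = 43."
Actual: 5 × 9 = 45
Claimed: 43
Statement is FALSE → Mia lies → Knave

Knave


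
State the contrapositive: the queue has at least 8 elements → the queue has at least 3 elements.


Original: If the queue has at least 8 elements, then the queue has at least 3 elements
Contrapositive: If ¬Q, then ¬P
Negate Q: not (the queue has at least 3 elements)
Negate P: not (the queue has at least 8 elements)

If not (the queue has at least 3 elements), then not (the queue has at least 8 elements).


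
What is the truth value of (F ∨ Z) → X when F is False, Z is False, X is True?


F = False, Z = False, X = True
Step 1: F ∨ Z = False OR False = False
Step 2: (False) → X: false only when antecedent=True and X=False.
Result: True

True


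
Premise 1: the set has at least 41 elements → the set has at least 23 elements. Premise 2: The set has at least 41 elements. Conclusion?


Modus ponens: P → Q, P ⊢ Q
P: the set has at least 41 elements
Q: the set has at least 23 elements
We have P → Q and P is true.
By modus ponens, Q must be true.

The set has at least 23 elements


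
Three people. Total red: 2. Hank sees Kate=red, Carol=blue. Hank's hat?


Total red = 2, seen red = 1
Own red = 2 - 1 = 1
Hank's hat is red.

red


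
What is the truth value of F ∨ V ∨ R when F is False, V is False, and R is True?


F = False, V = False, R = True
Step 1: F ∨ V = False OR False = False
Step 2: False ∨ R = False OR True = True
OR is true when at least one operand is true.

True


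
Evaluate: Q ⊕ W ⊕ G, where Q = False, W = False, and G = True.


Q = False, W = False, G = True
Step 1: Q ⊕ W = False XOR False = False
Step 2: False ⊕ G = False XOR True = True
XOR is true when an odd number of operands are true.

True


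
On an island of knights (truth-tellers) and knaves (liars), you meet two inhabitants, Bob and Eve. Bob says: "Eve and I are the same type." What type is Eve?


Bob says: "Eve and I are the same type."
Case 1: Bob is a Knight (truth-teller)
  Statement is true → they ARE the same → Eve is also a Knight
Case 2: Bob is a Knave (liar)
  Statement is false → they are NOT the same → Eve is a Knight
In both cases, Eve is a Knight.

Knight


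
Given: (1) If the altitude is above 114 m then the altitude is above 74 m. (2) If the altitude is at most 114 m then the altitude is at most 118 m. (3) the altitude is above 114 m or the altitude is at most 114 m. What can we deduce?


Constructive dilemma: (P → Q) ∧ (R → S), P ∨ R ⊢ Q ∨ S
Premise 1: the altitude is above 114 m → the altitude is above 74 m
Premise 2: the altitude is at most 114 m → the altitude is at most 118 m
Premise 3: the altitude is above 114 m ∨ the altitude is at most 114 m
Case 1: Assuming the altitude is above 114 m, then by Premise 1, the altitude is above 74 m.
Case 2: Assuming the altitude is at most 114 m, then by Premise 2, the altitude is at most 118 m.
Since one of the altitude is above 114 m or the altitude is at most 114 m must hold, we get the altitude is above 74 m or the altitude is at most 118 m.

The altitude is above 74 m or the altitude is at most 118 m.


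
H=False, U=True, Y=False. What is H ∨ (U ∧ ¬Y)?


H = False, U = True, Y = False
Expression: H ∨ (U ∧ ¬Y)
Step 1: ¬Y = NOT False = True
Step 2: U ∧ ¬Y = True AND True = True
Step 3: H ∨ (True) = False OR True = True

True


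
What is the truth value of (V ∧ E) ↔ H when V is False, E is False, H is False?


V = False, E = False, H = False
Step 1: V ∧ E = False AND False = False
Step 2: (False) ↔ H: true when both sides have same truth value.
Result: False ↔ False = True

True
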